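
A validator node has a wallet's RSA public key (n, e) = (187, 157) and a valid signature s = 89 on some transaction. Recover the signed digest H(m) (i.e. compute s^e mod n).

89

Squares mod 187: s^1≡89, s^2≡67, s^4≡1, s^8≡1, s^16≡1, s^32≡1, s^64≡1, s^128≡1
157 = 128 + 16 + 8 + 4 + 1, so s^157 ≡ 1·1·1·1·89 ≡ 89 (mod 187)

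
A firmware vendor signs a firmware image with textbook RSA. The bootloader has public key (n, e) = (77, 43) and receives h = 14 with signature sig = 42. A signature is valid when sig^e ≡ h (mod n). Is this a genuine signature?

sig^2 ≡ 42^2 = 1764 ≡ 70
sig^4 ≡ 70^2 = 4900 ≡ 49
sig^8 ≡ 49^2 = 2401 ≡ 14
sig^16 ≡ 14^2 = 196 ≡ 42
sig^32 ≡ 42^2 = 1764 ≡ 70
43 = 32 + 8 + 2 + 1, so sig^43 ≡ 70·14·70·42 ≡ 14 (mod 77)
sig^43 mod 77 = 14 matches h.

genuine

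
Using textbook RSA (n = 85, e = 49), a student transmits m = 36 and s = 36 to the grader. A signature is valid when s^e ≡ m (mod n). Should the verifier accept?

s^49 mod 85 = 36
36 = m, so the signature checks out.

accept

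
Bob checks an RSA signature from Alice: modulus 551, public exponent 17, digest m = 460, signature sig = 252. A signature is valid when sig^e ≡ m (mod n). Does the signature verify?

sig^2 ≡ 252^2 = 63504 ≡ 139
sig^4 ≡ 139^2 = 19321 ≡ 36
sig^8 ≡ 36^2 = 1296 ≡ 194
sig^16 ≡ 194^2 = 37636 ≡ 168
17 = 16 + 1, so sig^17 ≡ 168·252 ≡ 460 (mod 551)
Since 460 equals the digest 460, verification succeeds.

verifies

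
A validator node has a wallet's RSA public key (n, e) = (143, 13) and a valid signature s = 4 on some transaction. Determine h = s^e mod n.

s^2 ≡ 4^2 = 16
s^4 ≡ 16^2 = 256 ≡ 113
s^8 ≡ 113^2 = 12769 ≡ 42
13 = 8 + 4 + 1, so s^13 ≡ 42·113·4 ≡ 108 (mod 143)

108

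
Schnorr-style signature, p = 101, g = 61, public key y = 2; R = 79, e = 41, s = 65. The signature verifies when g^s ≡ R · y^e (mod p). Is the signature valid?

g^s mod p:
61^2 = 3721 ≡ 85
61^4 ≡ 85^2 = 7225 ≡ 54
61^8 ≡ 54^2 = 2916 ≡ 88
61^16 ≡ 88^2 = 7744 ≡ 68
61^32 ≡ 68^2 = 4624 ≡ 79
61^64 ≡ 79^2 = 6241 ≡ 80
65 = 64 + 1, so 61^65 ≡ 80·61 ≡ 32 (mod 101)
R · y^e mod p:
2^2 = 4
2^4 ≡ 4^2 = 16
2^8 ≡ 16^2 = 256 ≡ 54
2^16 ≡ 54^2 = 2916 ≡ 88
2^32 ≡ 88^2 = 7744 ≡ 68
41 = 32 + 8 + 1, so 2^41 ≡ 68·54·2 ≡ 72 (mod 101)
79·72 = 5688 ≡ 32 (mod 101)
32 ≡ 32 (mod 101); signature holds.

valid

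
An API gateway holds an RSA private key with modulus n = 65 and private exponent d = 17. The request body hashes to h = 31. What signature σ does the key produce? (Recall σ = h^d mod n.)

Squares mod 65: h^1≡31, h^2≡51, h^4≡1, h^8≡1, h^16≡1
17 = 16 + 1, so h^17 ≡ 1·31 ≡ 31 (mod 65)

31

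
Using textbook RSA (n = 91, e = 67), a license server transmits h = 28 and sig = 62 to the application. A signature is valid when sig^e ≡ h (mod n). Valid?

no

sig^2 ≡ 62^2 = 3844 ≡ 22
sig^4 ≡ 22^2 = 484 ≡ 29
sig^8 ≡ 29^2 = 841 ≡ 22
sig^16 ≡ 22^2 = 484 ≡ 29
sig^32 ≡ 29^2 = 841 ≡ 22
sig^64 ≡ 22^2 = 484 ≡ 29
67 = 64 + 2 + 1, so sig^67 ≡ 29·22·62 ≡ 62 (mod 91)
The recovered value 62 does not match the digest 28.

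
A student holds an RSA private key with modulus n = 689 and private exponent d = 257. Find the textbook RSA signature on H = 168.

428

H^2 ≡ 168^2 = 28224 ≡ 664
H^4 ≡ 664^2 = 440896 ≡ 625
H^8 ≡ 625^2 = 390625 ≡ 651
H^16 ≡ 651^2 = 423801 ≡ 66
H^32 ≡ 66^2 = 4356 ≡ 222
H^64 ≡ 222^2 = 49284 ≡ 365
H^128 ≡ 365^2 = 133225 ≡ 248
H^256 ≡ 248^2 = 61504 ≡ 183
257 = 256 + 1, so H^257 ≡ 183·168 ≡ 428 (mod 689)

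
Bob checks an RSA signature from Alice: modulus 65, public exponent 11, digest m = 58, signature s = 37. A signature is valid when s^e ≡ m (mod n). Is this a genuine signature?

genuine

Squares mod 65: s^1≡37, s^2≡4, s^4≡16, s^8≡61
11 = 8 + 2 + 1, so s^11 ≡ 61·4·37 ≡ 58 (mod 65)
s^11 mod 65 = 58 matches m.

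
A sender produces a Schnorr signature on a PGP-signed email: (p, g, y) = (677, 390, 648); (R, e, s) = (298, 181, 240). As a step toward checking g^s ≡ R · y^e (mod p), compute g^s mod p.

574

390^240 mod 677 = 574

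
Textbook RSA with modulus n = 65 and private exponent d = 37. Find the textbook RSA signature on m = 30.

30

Squares mod 65: m^1≡30, m^2≡55, m^4≡35, m^8≡55, m^16≡35, m^32≡55
37 = 32 + 4 + 1, so m^37 ≡ 55·35·30 ≡ 30 (mod 65)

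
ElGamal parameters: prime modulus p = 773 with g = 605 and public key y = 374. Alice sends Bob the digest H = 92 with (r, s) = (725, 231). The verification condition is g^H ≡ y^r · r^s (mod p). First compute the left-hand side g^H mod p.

605^2 = 366025 ≡ 396
605^4 ≡ 396^2 = 156816 ≡ 670
605^8 ≡ 670^2 = 448900 ≡ 560
605^16 ≡ 560^2 = 313600 ≡ 535
605^32 ≡ 535^2 = 286225 ≡ 215
605^64 ≡ 215^2 = 46225 ≡ 618
92 = 64 + 16 + 8 + 4, so 605^92 ≡ 618·535·560·670 ≡ 256 (mod 773)

256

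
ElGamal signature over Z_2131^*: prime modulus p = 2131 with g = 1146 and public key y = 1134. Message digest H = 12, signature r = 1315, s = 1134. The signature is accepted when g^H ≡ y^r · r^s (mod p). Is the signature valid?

Left side g^H mod p:
1146^2 = 1313316 ≡ 620
1146^4 ≡ 620^2 = 384400 ≡ 820
1146^8 ≡ 820^2 = 672400 ≡ 1135
12 = 8 + 4, so 1146^12 ≡ 1135·820 ≡ 1584 (mod 2131)
Right side y^r · r^s mod p:
1134^2 = 1285956 ≡ 963
1134^4 ≡ 963^2 = 927369 ≡ 384
1134^8 ≡ 384^2 = 147456 ≡ 417
1134^16 ≡ 417^2 = 173889 ≡ 1278
1134^32 ≡ 1278^2 = 1633284 ≡ 938
1134^64 ≡ 938^2 = 879844 ≡ 1872
1134^128 ≡ 1872^2 = 3504384 ≡ 1020
1134^256 ≡ 1020^2 = 1040400 ≡ 472
1134^512 ≡ 472^2 = 222784 ≡ 1160
1134^1024 ≡ 1160^2 = 1345600 ≡ 939
1315 = 1024 + 256 + 32 + 2 + 1, so 1134^1315 ≡ 939·472·938·963·1134 ≡ 949 (mod 2131)
1315^2 = 1729225 ≡ 984
1315^4 ≡ 984^2 = 968256 ≡ 782
1315^8 ≡ 782^2 = 611524 ≡ 2058
1315^16 ≡ 2058^2 = 4235364 ≡ 1067
1315^32 ≡ 1067^2 = 1138489 ≡ 535
1315^64 ≡ 535^2 = 286225 ≡ 671
1315^128 ≡ 671^2 = 450241 ≡ 600
1315^256 ≡ 600^2 = 360000 ≡ 1992
1315^512 ≡ 1992^2 = 3968064 ≡ 142
1315^1024 ≡ 142^2 = 20164 ≡ 985
1134 = 1024 + 64 + 32 + 8 + 4 + 2, so 1315^1134 ≡ 985·671·535·2058·782·984 ≡ 1977 (mod 2131)
949·1977 = 1876173 ≡ 893 (mod 2131)
1584 ≠ 893, so verification fails.

invalid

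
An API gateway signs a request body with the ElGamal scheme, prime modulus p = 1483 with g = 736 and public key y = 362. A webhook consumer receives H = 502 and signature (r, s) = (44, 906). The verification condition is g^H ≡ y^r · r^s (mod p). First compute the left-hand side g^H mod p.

736^2 = 541696 ≡ 401
736^4 ≡ 401^2 = 160801 ≡ 637
736^8 ≡ 637^2 = 405769 ≡ 910
736^16 ≡ 910^2 = 828100 ≡ 586
736^32 ≡ 586^2 = 343396 ≡ 823
736^64 ≡ 823^2 = 677329 ≡ 1081
736^128 ≡ 1081^2 = 1168561 ≡ 1440
736^256 ≡ 1440^2 = 2073600 ≡ 366
502 = 256 + 128 + 64 + 32 + 16 + 4 + 2, so 736^502 ≡ 366·1440·1081·823·586·637·401 ≡ 102 (mod 1483)

102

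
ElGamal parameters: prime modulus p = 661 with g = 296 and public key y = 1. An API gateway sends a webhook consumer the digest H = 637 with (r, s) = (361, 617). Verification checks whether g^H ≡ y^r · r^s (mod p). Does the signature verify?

Left side g^H mod p:
296^637 mod 661 = 296
Right side y^r · r^s mod p:
1^361 mod 661 = 1
361^617 mod 661 = 154
1·154 = 154 ≡ 154 (mod 661)
296 ≠ 154, so verification fails.

does not verify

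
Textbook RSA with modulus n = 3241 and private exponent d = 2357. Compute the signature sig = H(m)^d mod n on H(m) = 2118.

(H(m))^2 ≡ 2118^2 = 4485924 ≡ 380
(H(m))^4 ≡ 380^2 = 144400 ≡ 1796
(H(m))^8 ≡ 1796^2 = 3225616 ≡ 821
(H(m))^16 ≡ 821^2 = 674041 ≡ 3154
(H(m))^32 ≡ 3154^2 = 9947716 ≡ 1087
(H(m))^64 ≡ 1087^2 = 1181569 ≡ 1845
(H(m))^128 ≡ 1845^2 = 3404025 ≡ 975
(H(m))^256 ≡ 975^2 = 950625 ≡ 1012
(H(m))^512 ≡ 1012^2 = 1024144 ≡ 3229
(H(m))^1024 ≡ 3229^2 = 10426441 ≡ 144
(H(m))^2048 ≡ 144^2 = 20736 ≡ 1290
2357 = 2048 + 256 + 32 + 16 + 4 + 1, so (H(m))^2357 ≡ 1290·1012·1087·3154·1796·2118 ≡ 520 (mod 3241)

520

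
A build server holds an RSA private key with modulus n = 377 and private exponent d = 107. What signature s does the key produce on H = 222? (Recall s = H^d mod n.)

105

H^2 ≡ 222^2 = 49284 ≡ 274
H^4 ≡ 274^2 = 75076 ≡ 53
H^8 ≡ 53^2 = 2809 ≡ 170
H^16 ≡ 170^2 = 28900 ≡ 248
H^32 ≡ 248^2 = 61504 ≡ 53
H^64 ≡ 53^2 = 2809 ≡ 170
107 = 64 + 32 + 8 + 2 + 1, so H^107 ≡ 170·53·170·274·222 ≡ 105 (mod 377)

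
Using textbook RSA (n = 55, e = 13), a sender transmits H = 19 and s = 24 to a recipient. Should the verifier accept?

Squares mod 55: s^1≡24, s^2≡26, s^4≡16, s^8≡36
13 = 8 + 4 + 1, so s^13 ≡ 36·16·24 ≡ 19 (mod 55)
Since 19 equals the digest 19, verification succeeds.

accept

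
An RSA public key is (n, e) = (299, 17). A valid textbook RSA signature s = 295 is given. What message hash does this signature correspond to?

159

Squares mod 299: s^1≡295, s^2≡16, s^4≡256, s^8≡55, s^16≡35
17 = 16 + 1, so s^17 ≡ 35·295 ≡ 159 (mod 299)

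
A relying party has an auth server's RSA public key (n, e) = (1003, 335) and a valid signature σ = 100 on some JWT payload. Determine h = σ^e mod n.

σ^2 ≡ 100^2 = 10000 ≡ 973
σ^4 ≡ 973^2 = 946729 ≡ 900
σ^8 ≡ 900^2 = 810000 ≡ 579
σ^16 ≡ 579^2 = 335241 ≡ 239
σ^32 ≡ 239^2 = 57121 ≡ 953
σ^64 ≡ 953^2 = 908209 ≡ 494
σ^128 ≡ 494^2 = 244036 ≡ 307
σ^256 ≡ 307^2 = 94249 ≡ 970
335 = 256 + 64 + 8 + 4 + 2 + 1, so σ^335 ≡ 970·494·579·900·973·100 ≡ 416 (mod 1003)

416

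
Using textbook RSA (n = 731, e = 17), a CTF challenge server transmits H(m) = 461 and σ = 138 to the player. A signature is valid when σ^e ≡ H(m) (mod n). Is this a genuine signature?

genuine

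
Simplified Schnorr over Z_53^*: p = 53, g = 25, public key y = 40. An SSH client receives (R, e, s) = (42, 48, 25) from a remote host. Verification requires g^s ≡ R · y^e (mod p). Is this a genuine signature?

forged

g^s mod p:
Squares mod 53: 25^1≡25, 25^2≡42, 25^4≡15, 25^8≡13, 25^16≡10
25 = 16 + 8 + 1, so 25^25 ≡ 10·13·25 ≡ 17 (mod 53)
R · y^e mod p:
Squares mod 53: 40^1≡40, 40^2≡10, 40^4≡47, 40^8≡36, 40^16≡24, 40^32≡46
48 = 32 + 16, so 40^48 ≡ 46·24 ≡ 44 (mod 53)
42·44 = 1848 ≡ 46 (mod 53)
17 ≠ 46; the check fails.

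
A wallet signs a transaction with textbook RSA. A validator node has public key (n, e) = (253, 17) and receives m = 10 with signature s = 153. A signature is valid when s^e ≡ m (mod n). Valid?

Squares mod 253: s^1≡153, s^2≡133, s^4≡232, s^8≡188, s^16≡177
17 = 16 + 1, so s^17 ≡ 177·153 ≡ 10 (mod 253)
10 = m, so the signature checks out.

yes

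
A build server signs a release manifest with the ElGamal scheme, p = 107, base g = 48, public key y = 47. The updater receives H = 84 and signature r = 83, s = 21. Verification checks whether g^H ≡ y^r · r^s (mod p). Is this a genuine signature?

Left side g^H mod p:
48^2 = 2304 ≡ 57
48^4 ≡ 57^2 = 3249 ≡ 39
48^8 ≡ 39^2 = 1521 ≡ 23
48^16 ≡ 23^2 = 529 ≡ 101
48^32 ≡ 101^2 = 10201 ≡ 36
48^64 ≡ 36^2 = 1296 ≡ 12
84 = 64 + 16 + 4, so 48^84 ≡ 12·101·39 ≡ 81 (mod 107)
Right side y^r · r^s mod p:
47^2 = 2209 ≡ 69
47^4 ≡ 69^2 = 4761 ≡ 53
47^8 ≡ 53^2 = 2809 ≡ 27
47^16 ≡ 27^2 = 729 ≡ 87
47^32 ≡ 87^2 = 7569 ≡ 79
47^64 ≡ 79^2 = 6241 ≡ 35
83 = 64 + 16 + 2 + 1, so 47^83 ≡ 35·87·69·47 ≡ 12 (mod 107)
83^2 = 6889 ≡ 41
83^4 ≡ 41^2 = 1681 ≡ 76
83^8 ≡ 76^2 = 5776 ≡ 105
83^16 ≡ 105^2 = 11025 ≡ 4
21 = 16 + 4 + 1, so 83^21 ≡ 4·76·83 ≡ 87 (mod 107)
12·87 = 1044 ≡ 81 (mod 107)
81 ≡ 81 (mod 107), so the signature is genuine.

genuine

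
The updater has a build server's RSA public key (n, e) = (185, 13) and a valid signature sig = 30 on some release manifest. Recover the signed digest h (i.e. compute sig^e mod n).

sig^2 ≡ 30^2 = 900 ≡ 160
sig^4 ≡ 160^2 = 25600 ≡ 70
sig^8 ≡ 70^2 = 4900 ≡ 90
13 = 8 + 4 + 1, so sig^13 ≡ 90·70·30 ≡ 115 (mod 185)

115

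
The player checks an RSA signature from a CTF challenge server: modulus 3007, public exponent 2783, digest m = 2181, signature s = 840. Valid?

s^2783 mod 3007 = 2181
2181 = m, so the signature checks out.

yes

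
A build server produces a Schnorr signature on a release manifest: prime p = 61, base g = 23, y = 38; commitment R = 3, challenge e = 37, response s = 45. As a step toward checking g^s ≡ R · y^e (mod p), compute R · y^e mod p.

50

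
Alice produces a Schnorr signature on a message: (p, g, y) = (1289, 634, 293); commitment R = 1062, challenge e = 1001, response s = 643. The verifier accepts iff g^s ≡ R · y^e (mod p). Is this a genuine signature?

forged

g^s mod p:
Squares mod 1289: 634^1≡634, 634^2≡1077, 634^4≡1118, 634^8≡883, 634^16≡1133, 634^32≡1134, 634^64≡823, 634^128≡604, 634^256≡29, 634^512≡841
643 = 512 + 128 + 2 + 1, so 634^643 ≡ 841·604·1077·634 ≡ 307 (mod 1289)
R · y^e mod p:
Squares mod 1289: 293^1≡293, 293^2≡775, 293^4≡1240, 293^8≡1112, 293^16≡393, 293^32≡1058, 293^64≡512, 293^128≡477, 293^256≡665, 293^512≡98
1001 = 512 + 256 + 128 + 64 + 32 + 8 + 1, so 293^1001 ≡ 98·665·477·512·1058·1112·293 ≡ 718 (mod 1289)
1062·718 = 762516 ≡ 717 (mod 1289)
307 ≠ 717; the check fails.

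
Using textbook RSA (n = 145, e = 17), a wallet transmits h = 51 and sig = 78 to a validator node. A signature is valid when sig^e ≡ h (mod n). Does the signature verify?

sig^2 ≡ 78^2 = 6084 ≡ 139
sig^4 ≡ 139^2 = 19321 ≡ 36
sig^8 ≡ 36^2 = 1296 ≡ 136
sig^16 ≡ 136^2 = 18496 ≡ 81
17 = 16 + 1, so sig^17 ≡ 81·78 ≡ 83 (mod 145)
83 ≠ 51, so verification fails.

does not verify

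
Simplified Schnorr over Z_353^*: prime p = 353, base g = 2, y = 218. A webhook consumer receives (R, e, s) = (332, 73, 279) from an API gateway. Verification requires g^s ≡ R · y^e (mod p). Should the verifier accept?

g^s mod p:
2^279 mod 353 = 292
R · y^e mod p:
218^73 mod 353 = 171
332·171 = 56772 ≡ 292 (mod 353)
292 ≡ 292 (mod 353); signature holds.

accept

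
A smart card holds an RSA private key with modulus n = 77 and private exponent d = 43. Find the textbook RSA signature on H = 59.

31

H^2 ≡ 59^2 = 3481 ≡ 16
H^4 ≡ 16^2 = 256 ≡ 25
H^8 ≡ 25^2 = 625 ≡ 9
H^16 ≡ 9^2 = 81 ≡ 4
H^32 ≡ 4^2 = 16
43 = 32 + 8 + 2 + 1, so H^43 ≡ 16·9·16·59 ≡ 31 (mod 77)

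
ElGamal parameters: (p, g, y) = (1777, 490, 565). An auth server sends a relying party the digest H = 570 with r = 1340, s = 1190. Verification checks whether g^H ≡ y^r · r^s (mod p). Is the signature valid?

Left side g^H mod p:
490^2 = 240100 ≡ 205
490^4 ≡ 205^2 = 42025 ≡ 1154
490^8 ≡ 1154^2 = 1331716 ≡ 743
490^16 ≡ 743^2 = 552049 ≡ 1179
490^32 ≡ 1179^2 = 1390041 ≡ 427
490^64 ≡ 427^2 = 182329 ≡ 1075
490^128 ≡ 1075^2 = 1155625 ≡ 575
490^256 ≡ 575^2 = 330625 ≡ 103
490^512 ≡ 103^2 = 10609 ≡ 1724
570 = 512 + 32 + 16 + 8 + 2, so 490^570 ≡ 1724·427·1179·743·205 ≡ 1567 (mod 1777)
Right side y^r · r^s mod p:
565^2 = 319225 ≡ 1142
565^4 ≡ 1142^2 = 1304164 ≡ 1623
565^8 ≡ 1623^2 = 2634129 ≡ 615
565^16 ≡ 615^2 = 378225 ≡ 1501
565^32 ≡ 1501^2 = 2253001 ≡ 1542
565^64 ≡ 1542^2 = 2377764 ≡ 138
565^128 ≡ 138^2 = 19044 ≡ 1274
565^256 ≡ 1274^2 = 1623076 ≡ 675
565^512 ≡ 675^2 = 455625 ≡ 713
565^1024 ≡ 713^2 = 508369 ≡ 147
1340 = 1024 + 256 + 32 + 16 + 8 + 4, so 565^1340 ≡ 147·675·1542·1501·615·1623 ≡ 1388 (mod 1777)
1340^2 = 1795600 ≡ 830
1340^4 ≡ 830^2 = 688900 ≡ 1201
1340^8 ≡ 1201^2 = 1442401 ≡ 1254
1340^16 ≡ 1254^2 = 1572516 ≡ 1648
1340^32 ≡ 1648^2 = 2715904 ≡ 648
1340^64 ≡ 648^2 = 419904 ≡ 532
1340^128 ≡ 532^2 = 283024 ≡ 481
1340^256 ≡ 481^2 = 231361 ≡ 351
1340^512 ≡ 351^2 = 123201 ≡ 588
1340^1024 ≡ 588^2 = 345744 ≡ 1006
1190 = 1024 + 128 + 32 + 4 + 2, so 1340^1190 ≡ 1006·481·648·1201·830 ≡ 1339 (mod 1777)
1388·1339 = 1858532 ≡ 1567 (mod 1777)
1567 ≡ 1567 (mod 1777), so the signature is genuine.

valid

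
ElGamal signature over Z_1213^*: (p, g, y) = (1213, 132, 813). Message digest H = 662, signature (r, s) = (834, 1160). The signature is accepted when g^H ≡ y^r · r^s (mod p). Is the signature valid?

Left side g^H mod p:
132^2 = 17424 ≡ 442
132^4 ≡ 442^2 = 195364 ≡ 71
132^8 ≡ 71^2 = 5041 ≡ 189
132^16 ≡ 189^2 = 35721 ≡ 544
132^32 ≡ 544^2 = 295936 ≡ 1177
132^64 ≡ 1177^2 = 1385329 ≡ 83
132^128 ≡ 83^2 = 6889 ≡ 824
132^256 ≡ 824^2 = 678976 ≡ 909
132^512 ≡ 909^2 = 826281 ≡ 228
662 = 512 + 128 + 16 + 4 + 2, so 132^662 ≡ 228·824·544·71·442 ≡ 700 (mod 1213)
Right side y^r · r^s mod p:
813^2 = 660969 ≡ 1097
813^4 ≡ 1097^2 = 1203409 ≡ 113
813^8 ≡ 113^2 = 12769 ≡ 639
813^16 ≡ 639^2 = 408321 ≡ 753
813^32 ≡ 753^2 = 567009 ≡ 538
813^64 ≡ 538^2 = 289444 ≡ 750
813^128 ≡ 750^2 = 562500 ≡ 881
813^256 ≡ 881^2 = 776161 ≡ 1054
813^512 ≡ 1054^2 = 1110916 ≡ 1021
834 = 512 + 256 + 64 + 2, so 813^834 ≡ 1021·1054·750·1097 ≡ 280 (mod 1213)
834^2 = 695556 ≡ 507
834^4 ≡ 507^2 = 257049 ≡ 1106
834^8 ≡ 1106^2 = 1223236 ≡ 532
834^16 ≡ 532^2 = 283024 ≡ 395
834^32 ≡ 395^2 = 156025 ≡ 761
834^64 ≡ 761^2 = 579121 ≡ 520
834^128 ≡ 520^2 = 270400 ≡ 1114
834^256 ≡ 1114^2 = 1240996 ≡ 97
834^512 ≡ 97^2 = 9409 ≡ 918
834^1024 ≡ 918^2 = 842724 ≡ 902
1160 = 1024 + 128 + 8, so 834^1160 ≡ 902·1114·532 ≡ 609 (mod 1213)
280·609 = 170520 ≡ 700 (mod 1213)
700 ≡ 700 (mod 1213), so the signature is genuine.

valid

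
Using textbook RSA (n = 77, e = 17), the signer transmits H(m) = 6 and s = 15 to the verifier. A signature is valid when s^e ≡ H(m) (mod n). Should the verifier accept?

s^2 ≡ 15^2 = 225 ≡ 71
s^4 ≡ 71^2 = 5041 ≡ 36
s^8 ≡ 36^2 = 1296 ≡ 64
s^16 ≡ 64^2 = 4096 ≡ 15
17 = 16 + 1, so s^17 ≡ 15·15 ≡ 71 (mod 77)
The recovered value 71 does not match the digest 6.

reject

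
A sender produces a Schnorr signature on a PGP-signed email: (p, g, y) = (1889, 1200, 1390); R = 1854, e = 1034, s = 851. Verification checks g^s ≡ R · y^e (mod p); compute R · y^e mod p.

1231

1390^1034 mod 1889 = 1530
R · y^e ≡ 1854·1530 = 2836620 ≡ 1231 (mod 1889)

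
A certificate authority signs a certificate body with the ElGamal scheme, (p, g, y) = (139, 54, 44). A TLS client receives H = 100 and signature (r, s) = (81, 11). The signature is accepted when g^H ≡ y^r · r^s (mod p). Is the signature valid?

Left side g^H mod p:
Squares mod 139: 54^1≡54, 54^2≡136, 54^4≡9, 54^8≡81, 54^16≡28, 54^32≡89, 54^64≡137
100 = 64 + 32 + 4, so 54^100 ≡ 137·89·9 ≡ 66 (mod 139)
Right side y^r · r^s mod p:
Squares mod 139: 44^1≡44, 44^2≡129, 44^4≡100, 44^8≡131, 44^16≡64, 44^32≡65, 44^64≡55
81 = 64 + 16 + 1, so 44^81 ≡ 55·64·44 ≡ 34 (mod 139)
Squares mod 139: 81^1≡81, 81^2≡28, 81^4≡89, 81^8≡137
11 = 8 + 2 + 1, so 81^11 ≡ 137·28·81 ≡ 51 (mod 139)
34·51 = 1734 ≡ 66 (mod 139)
66 ≡ 66 (mod 139), so the signature is genuine.

valid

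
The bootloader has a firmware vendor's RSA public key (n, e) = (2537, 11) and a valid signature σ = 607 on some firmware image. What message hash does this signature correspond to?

1797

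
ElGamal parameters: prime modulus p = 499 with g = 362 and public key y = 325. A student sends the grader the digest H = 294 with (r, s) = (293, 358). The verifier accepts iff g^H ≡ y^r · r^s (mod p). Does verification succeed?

Left side g^H mod p:
Squares mod 499: 362^1≡362, 362^2≡306, 362^4≡323, 362^8≡38, 362^16≡446, 362^32≡314, 362^64≡293, 362^128≡21, 362^256≡441
294 = 256 + 32 + 4 + 2, so 362^294 ≡ 441·314·323·306 ≡ 54 (mod 499)
Right side y^r · r^s mod p:
Squares mod 499: 325^1≡325, 325^2≡336, 325^4≡122, 325^8≡413, 325^16≡410, 325^32≡436, 325^64≡476, 325^128≡30, 325^256≡401
293 = 256 + 32 + 4 + 1, so 325^293 ≡ 401·436·122·325 ≡ 179 (mod 499)
Squares mod 499: 293^1≡293, 293^2≡21, 293^4≡441, 293^8≡370, 293^16≡174, 293^32≡336, 293^64≡122, 293^128≡413, 293^256≡410
358 = 256 + 64 + 32 + 4 + 2, so 293^358 ≡ 410·122·336·441·21 ≡ 323 (mod 499)
179·323 = 57817 ≡ 432 (mod 499)
54 ≠ 432, so verification fails.

fails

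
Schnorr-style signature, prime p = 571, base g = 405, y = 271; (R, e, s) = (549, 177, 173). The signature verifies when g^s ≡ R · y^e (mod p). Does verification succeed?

passes

g^s mod p:
405^173 mod 571 = 176
R · y^e mod p:
271^177 mod 571 = 563
549·563 = 309087 ≡ 176 (mod 571)
176 ≡ 176 (mod 571); signature holds.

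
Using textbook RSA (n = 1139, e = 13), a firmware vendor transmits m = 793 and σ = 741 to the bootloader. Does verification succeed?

σ^2 ≡ 741^2 = 549081 ≡ 83
σ^4 ≡ 83^2 = 6889 ≡ 55
σ^8 ≡ 55^2 = 3025 ≡ 747
13 = 8 + 4 + 1, so σ^13 ≡ 747·55·741 ≡ 793 (mod 1139)
σ^13 mod 1139 = 793 matches m.

passes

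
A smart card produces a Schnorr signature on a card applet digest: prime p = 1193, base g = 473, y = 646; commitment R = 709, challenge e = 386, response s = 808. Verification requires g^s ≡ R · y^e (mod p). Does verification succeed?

passes

g^s mod p:
473^2 = 223729 ≡ 638
473^4 ≡ 638^2 = 407044 ≡ 231
473^8 ≡ 231^2 = 53361 ≡ 869
473^16 ≡ 869^2 = 755161 ≡ 1185
473^32 ≡ 1185^2 = 1404225 ≡ 64
473^64 ≡ 64^2 = 4096 ≡ 517
473^128 ≡ 517^2 = 267289 ≡ 57
473^256 ≡ 57^2 = 3249 ≡ 863
473^512 ≡ 863^2 = 744769 ≡ 337
808 = 512 + 256 + 32 + 8, so 473^808 ≡ 337·863·64·869 ≡ 648 (mod 1193)
R · y^e mod p:
646^2 = 417316 ≡ 959
646^4 ≡ 959^2 = 919681 ≡ 1071
646^8 ≡ 1071^2 = 1147041 ≡ 568
646^16 ≡ 568^2 = 322624 ≡ 514
646^32 ≡ 514^2 = 264196 ≡ 543
646^64 ≡ 543^2 = 294849 ≡ 178
646^128 ≡ 178^2 = 31684 ≡ 666
646^256 ≡ 666^2 = 443556 ≡ 953
386 = 256 + 128 + 2, so 646^386 ≡ 953·666·959 ≡ 817 (mod 1193)
709·817 = 579253 ≡ 648 (mod 1193)
648 ≡ 648 (mod 1193); signature holds.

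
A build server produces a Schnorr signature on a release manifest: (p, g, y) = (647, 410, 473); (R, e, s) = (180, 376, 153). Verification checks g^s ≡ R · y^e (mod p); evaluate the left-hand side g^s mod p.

368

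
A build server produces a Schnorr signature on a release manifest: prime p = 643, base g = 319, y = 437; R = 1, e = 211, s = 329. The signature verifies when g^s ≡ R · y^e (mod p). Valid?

yes

g^s mod p:
Squares mod 643: 319^1≡319, 319^2≡167, 319^4≡240, 319^8≡373, 319^16≡241, 319^32≡211, 319^64≡154, 319^128≡568, 319^256≡481
329 = 256 + 64 + 8 + 1, so 319^329 ≡ 481·154·373·319 ≡ 270 (mod 643)
R · y^e mod p:
Squares mod 643: 437^1≡437, 437^2≡641, 437^4≡4, 437^8≡16, 437^16≡256, 437^32≡593, 437^64≡571, 437^128≡40
211 = 128 + 64 + 16 + 2 + 1, so 437^211 ≡ 40·571·256·641·437 ≡ 270 (mod 643)
1·270 = 270 ≡ 270 (mod 643)
270 ≡ 270 (mod 643); signature holds.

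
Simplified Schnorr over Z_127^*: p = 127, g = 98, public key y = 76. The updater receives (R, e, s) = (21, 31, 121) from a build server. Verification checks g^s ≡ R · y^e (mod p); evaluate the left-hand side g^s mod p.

9

98^2 = 9604 ≡ 79
98^4 ≡ 79^2 = 6241 ≡ 18
98^8 ≡ 18^2 = 324 ≡ 70
98^16 ≡ 70^2 = 4900 ≡ 74
98^32 ≡ 74^2 = 5476 ≡ 15
98^64 ≡ 15^2 = 225 ≡ 98
121 = 64 + 32 + 16 + 8 + 1, so 98^121 ≡ 98·15·74·70·98 ≡ 9 (mod 127)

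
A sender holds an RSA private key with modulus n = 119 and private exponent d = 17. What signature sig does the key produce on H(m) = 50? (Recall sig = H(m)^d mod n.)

50

(H(m))^2 ≡ 50^2 = 2500 ≡ 1
(H(m))^4 ≡ 1^2 = 1
(H(m))^8 ≡ 1^2 = 1
(H(m))^16 ≡ 1^2 = 1
17 = 16 + 1, so (H(m))^17 ≡ 1·50 ≡ 50 (mod 119)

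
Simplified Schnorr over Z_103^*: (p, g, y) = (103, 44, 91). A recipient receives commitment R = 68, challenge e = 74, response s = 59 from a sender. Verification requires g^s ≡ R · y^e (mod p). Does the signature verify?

g^s mod p:
44^2 = 1936 ≡ 82
44^4 ≡ 82^2 = 6724 ≡ 29
44^8 ≡ 29^2 = 841 ≡ 17
44^16 ≡ 17^2 = 289 ≡ 83
44^32 ≡ 83^2 = 6889 ≡ 91
59 = 32 + 16 + 8 + 2 + 1, so 44^59 ≡ 91·83·17·82·44 ≡ 86 (mod 103)
R · y^e mod p:
91^2 = 8281 ≡ 41
91^4 ≡ 41^2 = 1681 ≡ 33
91^8 ≡ 33^2 = 1089 ≡ 59
91^16 ≡ 59^2 = 3481 ≡ 82
91^32 ≡ 82^2 = 6724 ≡ 29
91^64 ≡ 29^2 = 841 ≡ 17
74 = 64 + 8 + 2, so 91^74 ≡ 17·59·41 ≡ 26 (mod 103)
68·26 = 1768 ≡ 17 (mod 103)
86 ≠ 17; the check fails.

does not verify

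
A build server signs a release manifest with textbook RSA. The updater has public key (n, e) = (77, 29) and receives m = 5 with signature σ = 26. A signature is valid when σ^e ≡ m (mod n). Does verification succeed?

σ^2 ≡ 26^2 = 676 ≡ 60
σ^4 ≡ 60^2 = 3600 ≡ 58
σ^8 ≡ 58^2 = 3364 ≡ 53
σ^16 ≡ 53^2 = 2809 ≡ 37
29 = 16 + 8 + 4 + 1, so σ^29 ≡ 37·53·58·26 ≡ 3 (mod 77)
3 ≠ 5, so verification fails.

fails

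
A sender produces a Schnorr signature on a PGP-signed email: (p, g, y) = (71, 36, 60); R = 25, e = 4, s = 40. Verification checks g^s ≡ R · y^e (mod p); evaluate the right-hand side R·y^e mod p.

20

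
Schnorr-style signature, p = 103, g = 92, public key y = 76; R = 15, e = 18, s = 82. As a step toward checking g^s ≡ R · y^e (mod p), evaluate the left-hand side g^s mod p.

92^2 = 8464 ≡ 18
92^4 ≡ 18^2 = 324 ≡ 15
92^8 ≡ 15^2 = 225 ≡ 19
92^16 ≡ 19^2 = 361 ≡ 52
92^32 ≡ 52^2 = 2704 ≡ 26
92^64 ≡ 26^2 = 676 ≡ 58
82 = 64 + 16 + 2, so 92^82 ≡ 58·52·18 ≡ 7 (mod 103)

7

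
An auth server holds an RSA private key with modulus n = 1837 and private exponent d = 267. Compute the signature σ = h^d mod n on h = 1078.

517

h^2 ≡ 1078^2 = 1162084 ≡ 1100
h^4 ≡ 1100^2 = 1210000 ≡ 1254
h^8 ≡ 1254^2 = 1572516 ≡ 44
h^16 ≡ 44^2 = 1936 ≡ 99
h^32 ≡ 99^2 = 9801 ≡ 616
h^64 ≡ 616^2 = 379456 ≡ 1034
h^128 ≡ 1034^2 = 1069156 ≡ 22
h^256 ≡ 22^2 = 484
267 = 256 + 8 + 2 + 1, so h^267 ≡ 484·44·1100·1078 ≡ 517 (mod 1837)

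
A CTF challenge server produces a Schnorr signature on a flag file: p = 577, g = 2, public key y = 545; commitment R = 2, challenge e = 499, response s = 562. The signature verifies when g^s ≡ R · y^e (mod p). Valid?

no

g^s mod p:
2^2 = 4
2^4 ≡ 4^2 = 16
2^8 ≡ 16^2 = 256
2^16 ≡ 256^2 = 65536 ≡ 335
2^32 ≡ 335^2 = 112225 ≡ 287
2^64 ≡ 287^2 = 82369 ≡ 435
2^128 ≡ 435^2 = 189225 ≡ 546
2^256 ≡ 546^2 = 298116 ≡ 384
2^512 ≡ 384^2 = 147456 ≡ 321
562 = 512 + 32 + 16 + 2, so 2^562 ≡ 321·287·335·4 ≡ 453 (mod 577)
R · y^e mod p:
545^2 = 297025 ≡ 447
545^4 ≡ 447^2 = 199809 ≡ 167
545^8 ≡ 167^2 = 27889 ≡ 193
545^16 ≡ 193^2 = 37249 ≡ 321
545^32 ≡ 321^2 = 103041 ≡ 335
545^64 ≡ 335^2 = 112225 ≡ 287
545^128 ≡ 287^2 = 82369 ≡ 435
545^256 ≡ 435^2 = 189225 ≡ 546
499 = 256 + 128 + 64 + 32 + 16 + 2 + 1, so 545^499 ≡ 546·435·287·335·321·447·545 ≡ 107 (mod 577)
2·107 = 214 ≡ 214 (mod 577)
453 ≠ 214; the check fails.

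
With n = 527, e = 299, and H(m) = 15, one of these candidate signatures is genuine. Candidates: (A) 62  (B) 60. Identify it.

Candidate A: 62^299 mod 527 = 403
Candidate B: 60^299 mod 527 = 15
  → matches H(m) = 15

B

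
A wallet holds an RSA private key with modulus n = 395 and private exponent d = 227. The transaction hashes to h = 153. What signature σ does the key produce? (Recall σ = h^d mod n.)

382

h^227 mod 395 = 382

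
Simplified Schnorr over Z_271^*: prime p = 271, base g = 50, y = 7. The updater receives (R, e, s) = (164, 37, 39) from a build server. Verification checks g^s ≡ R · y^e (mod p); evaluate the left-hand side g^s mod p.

50^2 = 2500 ≡ 61
50^4 ≡ 61^2 = 3721 ≡ 198
50^8 ≡ 198^2 = 39204 ≡ 180
50^16 ≡ 180^2 = 32400 ≡ 151
50^32 ≡ 151^2 = 22801 ≡ 37
39 = 32 + 4 + 2 + 1, so 50^39 ≡ 37·198·61·50 ≡ 79 (mod 271)

79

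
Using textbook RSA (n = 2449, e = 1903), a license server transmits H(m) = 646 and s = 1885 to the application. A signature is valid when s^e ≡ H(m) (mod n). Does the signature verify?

does not verify

s^2 ≡ 1885^2 = 3553225 ≡ 2175
s^4 ≡ 2175^2 = 4730625 ≡ 1606
s^8 ≡ 1606^2 = 2579236 ≡ 439
s^16 ≡ 439^2 = 192721 ≡ 1699
s^32 ≡ 1699^2 = 2886601 ≡ 1679
s^64 ≡ 1679^2 = 2819041 ≡ 242
s^128 ≡ 242^2 = 58564 ≡ 2237
s^256 ≡ 2237^2 = 5004169 ≡ 862
s^512 ≡ 862^2 = 743044 ≡ 997
s^1024 ≡ 997^2 = 994009 ≡ 2164
1903 = 1024 + 512 + 256 + 64 + 32 + 8 + 4 + 2 + 1, so s^1903 ≡ 2164·997·862·242·1679·439·1606·2175·1885 ≡ 149 (mod 2449)
The recovered value 149 does not match the digest 646.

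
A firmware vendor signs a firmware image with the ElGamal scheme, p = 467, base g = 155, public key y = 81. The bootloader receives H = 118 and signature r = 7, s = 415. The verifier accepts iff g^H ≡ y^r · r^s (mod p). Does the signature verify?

does not verify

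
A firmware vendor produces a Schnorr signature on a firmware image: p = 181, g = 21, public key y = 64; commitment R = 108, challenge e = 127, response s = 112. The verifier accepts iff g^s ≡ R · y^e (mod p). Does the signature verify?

verifies

g^s mod p:
21^2 = 441 ≡ 79
21^4 ≡ 79^2 = 6241 ≡ 87
21^8 ≡ 87^2 = 7569 ≡ 148
21^16 ≡ 148^2 = 21904 ≡ 3
21^32 ≡ 3^2 = 9
21^64 ≡ 9^2 = 81
112 = 64 + 32 + 16, so 21^112 ≡ 81·9·3 ≡ 15 (mod 181)
R · y^e mod p:
64^2 = 4096 ≡ 114
64^4 ≡ 114^2 = 12996 ≡ 145
64^8 ≡ 145^2 = 21025 ≡ 29
64^16 ≡ 29^2 = 841 ≡ 117
64^32 ≡ 117^2 = 13689 ≡ 114
64^64 ≡ 114^2 = 12996 ≡ 145
127 = 64 + 32 + 16 + 8 + 4 + 2 + 1, so 64^127 ≡ 145·114·117·29·145·114·64 ≡ 156 (mod 181)
108·156 = 16848 ≡ 15 (mod 181)
15 ≡ 15 (mod 181); signature holds.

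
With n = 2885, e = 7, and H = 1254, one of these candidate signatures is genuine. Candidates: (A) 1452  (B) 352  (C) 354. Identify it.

C

Candidate A: 1452^7 mod 2885 = 253
Candidate B: 352^7 mod 2885 = 508
Candidate C: 354^7 mod 2885 = 1254
  → matches H = 1254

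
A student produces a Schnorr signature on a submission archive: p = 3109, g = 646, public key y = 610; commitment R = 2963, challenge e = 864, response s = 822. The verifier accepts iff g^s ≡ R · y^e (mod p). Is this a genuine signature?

forged

g^s mod p:
Squares mod 3109: 646^1≡646, 646^2≡710, 646^4≡442, 646^8≡2606, 646^16≡1180, 646^32≡2677, 646^64≡84, 646^128≡838, 646^256≡2719, 646^512≡2868
822 = 512 + 256 + 32 + 16 + 4 + 2, so 646^822 ≡ 2868·2719·2677·1180·442·710 ≡ 2222 (mod 3109)
R · y^e mod p:
Squares mod 3109: 610^1≡610, 610^2≡2129, 610^4≡2828, 610^8≡1236, 610^16≡1177, 610^32≡1824, 610^64≡346, 610^128≡1574, 610^256≡2712, 610^512≡2159
864 = 512 + 256 + 64 + 32, so 610^864 ≡ 2159·2712·346·1824 ≡ 2769 (mod 3109)
2963·2769 = 8204547 ≡ 3005 (mod 3109)
2222 ≠ 3005; the check fails.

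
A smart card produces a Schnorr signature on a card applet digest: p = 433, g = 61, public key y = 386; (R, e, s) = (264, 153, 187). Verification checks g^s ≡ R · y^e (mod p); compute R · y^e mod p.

23

386^2 = 148996 ≡ 44
386^4 ≡ 44^2 = 1936 ≡ 204
386^8 ≡ 204^2 = 41616 ≡ 48
386^16 ≡ 48^2 = 2304 ≡ 139
386^32 ≡ 139^2 = 19321 ≡ 269
386^64 ≡ 269^2 = 72361 ≡ 50
386^128 ≡ 50^2 = 2500 ≡ 335
153 = 128 + 16 + 8 + 1, so 386^153 ≡ 335·139·48·386 ≡ 356 (mod 433)
R · y^e ≡ 264·356 = 93984 ≡ 23 (mod 433)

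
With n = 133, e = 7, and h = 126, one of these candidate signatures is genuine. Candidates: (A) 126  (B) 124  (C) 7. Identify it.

A

Candidate A: Squares mod 133: 126^1≡126, 126^2≡49, 126^4≡7; 7 = 4 + 2 + 1, so 126^7 ≡ 7·49·126 ≡ 126 (mod 133)
  → matches h = 126
Candidate B: Squares mod 133: 124^1≡124, 124^2≡81, 124^4≡44; 7 = 4 + 2 + 1, so 124^7 ≡ 44·81·124 ≡ 110 (mod 133)
Candidate C: Squares mod 133: 7^1≡7, 7^2≡49, 7^4≡7; 7 = 4 + 2 + 1, so 7^7 ≡ 7·49·7 ≡ 7 (mod 133)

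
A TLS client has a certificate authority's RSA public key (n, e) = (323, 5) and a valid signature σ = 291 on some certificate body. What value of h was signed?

100

σ^2 ≡ 291^2 = 84681 ≡ 55
σ^4 ≡ 55^2 = 3025 ≡ 118
5 = 4 + 1, so σ^5 ≡ 118·291 ≡ 100 (mod 323)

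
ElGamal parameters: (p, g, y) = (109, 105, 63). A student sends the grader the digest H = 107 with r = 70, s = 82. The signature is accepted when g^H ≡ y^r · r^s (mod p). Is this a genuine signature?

forged

Left side g^H mod p:
Squares mod 109: 105^1≡105, 105^2≡16, 105^4≡38, 105^8≡27, 105^16≡75, 105^32≡66, 105^64≡105
107 = 64 + 32 + 8 + 2 + 1, so 105^107 ≡ 105·66·27·16·105 ≡ 27 (mod 109)
Right side y^r · r^s mod p:
Squares mod 109: 63^1≡63, 63^2≡45, 63^4≡63, 63^8≡45, 63^16≡63, 63^32≡45, 63^64≡63
70 = 64 + 4 + 2, so 63^70 ≡ 63·63·45 ≡ 63 (mod 109)
Squares mod 109: 70^1≡70, 70^2≡104, 70^4≡25, 70^8≡80, 70^16≡78, 70^32≡89, 70^64≡73
82 = 64 + 16 + 2, so 70^82 ≡ 73·78·104 ≡ 88 (mod 109)
63·88 = 5544 ≡ 94 (mod 109)
27 ≠ 94, so verification fails.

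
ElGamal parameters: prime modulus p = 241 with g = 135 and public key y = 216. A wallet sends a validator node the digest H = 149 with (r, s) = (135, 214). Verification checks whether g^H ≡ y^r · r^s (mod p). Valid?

Left side g^H mod p:
135^2 = 18225 ≡ 150
135^4 ≡ 150^2 = 22500 ≡ 87
135^8 ≡ 87^2 = 7569 ≡ 98
135^16 ≡ 98^2 = 9604 ≡ 205
135^32 ≡ 205^2 = 42025 ≡ 91
135^64 ≡ 91^2 = 8281 ≡ 87
135^128 ≡ 87^2 = 7569 ≡ 98
149 = 128 + 16 + 4 + 1, so 135^149 ≡ 98·205·87·135 ≡ 216 (mod 241)
Right side y^r · r^s mod p:
216^2 = 46656 ≡ 143
216^4 ≡ 143^2 = 20449 ≡ 205
216^8 ≡ 205^2 = 42025 ≡ 91
216^16 ≡ 91^2 = 8281 ≡ 87
216^32 ≡ 87^2 = 7569 ≡ 98
216^64 ≡ 98^2 = 9604 ≡ 205
216^128 ≡ 205^2 = 42025 ≡ 91
135 = 128 + 4 + 2 + 1, so 216^135 ≡ 91·205·143·216 ≡ 64 (mod 241)
135^2 = 18225 ≡ 150
135^4 ≡ 150^2 = 22500 ≡ 87
135^8 ≡ 87^2 = 7569 ≡ 98
135^16 ≡ 98^2 = 9604 ≡ 205
135^32 ≡ 205^2 = 42025 ≡ 91
135^64 ≡ 91^2 = 8281 ≡ 87
135^128 ≡ 87^2 = 7569 ≡ 98
214 = 128 + 64 + 16 + 4 + 2, so 135^214 ≡ 98·87·205·87·150 ≡ 154 (mod 241)
64·154 = 9856 ≡ 216 (mod 241)
216 ≡ 216 (mod 241), so the signature is genuine.

yes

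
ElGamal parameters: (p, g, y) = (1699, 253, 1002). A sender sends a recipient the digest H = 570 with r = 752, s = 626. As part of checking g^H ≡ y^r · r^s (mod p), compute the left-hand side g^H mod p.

730

253^570 mod 1699 = 730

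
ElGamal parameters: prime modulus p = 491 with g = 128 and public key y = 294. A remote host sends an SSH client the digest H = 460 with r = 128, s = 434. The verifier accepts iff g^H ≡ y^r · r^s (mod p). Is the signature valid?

valid

Left side g^H mod p:
Squares mod 491: 128^1≡128, 128^2≡181, 128^4≡355, 128^8≡329, 128^16≡221, 128^32≡232, 128^64≡305, 128^128≡226, 128^256≡12
460 = 256 + 128 + 64 + 8 + 4, so 128^460 ≡ 12·226·305·329·355 ≡ 223 (mod 491)
Right side y^r · r^s mod p:
Squares mod 491: 294^1≡294, 294^2≡20, 294^4≡400, 294^8≡425, 294^16≡428, 294^32≡41, 294^64≡208, 294^128≡56
294^128 ≡ 56 (mod 491)
Squares mod 491: 128^1≡128, 128^2≡181, 128^4≡355, 128^8≡329, 128^16≡221, 128^32≡232, 128^64≡305, 128^128≡226, 128^256≡12
434 = 256 + 128 + 32 + 16 + 2, so 128^434 ≡ 12·226·232·221·181 ≡ 381 (mod 491)
56·381 = 21336 ≡ 223 (mod 491)
223 ≡ 223 (mod 491), so the signature is genuine.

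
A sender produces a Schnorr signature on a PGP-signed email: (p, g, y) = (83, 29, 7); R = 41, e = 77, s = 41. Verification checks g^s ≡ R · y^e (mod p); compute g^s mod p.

29^2 = 841 ≡ 11
29^4 ≡ 11^2 = 121 ≡ 38
29^8 ≡ 38^2 = 1444 ≡ 33
29^16 ≡ 33^2 = 1089 ≡ 10
29^32 ≡ 10^2 = 100 ≡ 17
41 = 32 + 8 + 1, so 29^41 ≡ 17·33·29 ≡ 1 (mod 83)

1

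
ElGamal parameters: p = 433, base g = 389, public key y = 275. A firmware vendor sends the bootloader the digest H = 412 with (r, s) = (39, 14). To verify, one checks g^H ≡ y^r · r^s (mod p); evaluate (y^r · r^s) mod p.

272

275^39 mod 433 = 318
39^14 mod 433 = 88
y^r · r^s ≡ 318·88 = 27984 ≡ 272 (mod 433)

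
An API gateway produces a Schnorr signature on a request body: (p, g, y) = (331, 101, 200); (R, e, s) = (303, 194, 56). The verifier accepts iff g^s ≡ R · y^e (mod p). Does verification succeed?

g^s mod p:
101^56 mod 331 = 179
R · y^e mod p:
200^194 mod 331 = 169
303·169 = 51207 ≡ 233 (mod 331)
179 ≠ 233; the check fails.

fails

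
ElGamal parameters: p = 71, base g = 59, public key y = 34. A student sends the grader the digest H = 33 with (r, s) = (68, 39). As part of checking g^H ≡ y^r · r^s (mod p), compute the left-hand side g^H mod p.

Squares mod 71: 59^1≡59, 59^2≡2, 59^4≡4, 59^8≡16, 59^16≡43, 59^32≡3
33 = 32 + 1, so 59^33 ≡ 3·59 ≡ 35 (mod 71)

35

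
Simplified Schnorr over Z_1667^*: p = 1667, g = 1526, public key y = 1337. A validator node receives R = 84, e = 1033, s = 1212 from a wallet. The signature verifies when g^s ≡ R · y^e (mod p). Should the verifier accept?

accept

g^s mod p:
Squares mod 1667: 1526^1≡1526, 1526^2≡1544, 1526^4≡126, 1526^8≡873, 1526^16≡310, 1526^32≡1081, 1526^64≡1661, 1526^128≡36, 1526^256≡1296, 1526^512≡947, 1526^1024≡1630
1212 = 1024 + 128 + 32 + 16 + 8 + 4, so 1526^1212 ≡ 1630·36·1081·310·873·126 ≡ 1016 (mod 1667)
R · y^e mod p:
Squares mod 1667: 1337^1≡1337, 1337^2≡545, 1337^4≡299, 1337^8≡1050, 1337^16≡613, 1337^32≡694, 1337^64≡1540, 1337^128≡1126, 1337^256≡956, 1337^512≡420, 1337^1024≡1365
1033 = 1024 + 8 + 1, so 1337^1033 ≡ 1365·1050·1337 ≡ 409 (mod 1667)
84·409 = 34356 ≡ 1016 (mod 1667)
1016 ≡ 1016 (mod 1667); signature holds.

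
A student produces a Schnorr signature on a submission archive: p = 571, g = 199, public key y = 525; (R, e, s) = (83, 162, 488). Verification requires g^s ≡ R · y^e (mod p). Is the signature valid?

valid

g^s mod p:
199^2 = 39601 ≡ 202
199^4 ≡ 202^2 = 40804 ≡ 263
199^8 ≡ 263^2 = 69169 ≡ 78
199^16 ≡ 78^2 = 6084 ≡ 374
199^32 ≡ 374^2 = 139876 ≡ 552
199^64 ≡ 552^2 = 304704 ≡ 361
199^128 ≡ 361^2 = 130321 ≡ 133
199^256 ≡ 133^2 = 17689 ≡ 559
488 = 256 + 128 + 64 + 32 + 8, so 199^488 ≡ 559·133·361·552·78 ≡ 70 (mod 571)
R · y^e mod p:
525^2 = 275625 ≡ 403
525^4 ≡ 403^2 = 162409 ≡ 245
525^8 ≡ 245^2 = 60025 ≡ 70
525^16 ≡ 70^2 = 4900 ≡ 332
525^32 ≡ 332^2 = 110224 ≡ 21
525^64 ≡ 21^2 = 441
525^128 ≡ 441^2 = 194481 ≡ 341
162 = 128 + 32 + 2, so 525^162 ≡ 341·21·403 ≡ 49 (mod 571)
83·49 = 4067 ≡ 70 (mod 571)
70 ≡ 70 (mod 571); signature holds.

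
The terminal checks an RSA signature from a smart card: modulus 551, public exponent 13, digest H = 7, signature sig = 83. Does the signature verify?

Squares mod 551: sig^1≡83, sig^2≡277, sig^4≡140, sig^8≡315
13 = 8 + 4 + 1, so sig^13 ≡ 315·140·83 ≡ 7 (mod 551)
sig^13 mod 551 = 7 matches H.

verifies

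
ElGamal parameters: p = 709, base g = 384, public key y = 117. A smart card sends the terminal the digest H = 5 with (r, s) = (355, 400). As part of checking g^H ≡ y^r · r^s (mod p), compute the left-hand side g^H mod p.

462

Squares mod 709: 384^1≡384, 384^2≡693, 384^4≡256
5 = 4 + 1, so 384^5 ≡ 256·384 ≡ 462 (mod 709)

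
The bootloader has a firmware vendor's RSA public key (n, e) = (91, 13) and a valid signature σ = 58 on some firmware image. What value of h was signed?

58

σ^2 ≡ 58^2 = 3364 ≡ 88
σ^4 ≡ 88^2 = 7744 ≡ 9
σ^8 ≡ 9^2 = 81
13 = 8 + 4 + 1, so σ^13 ≡ 81·9·58 ≡ 58 (mod 91)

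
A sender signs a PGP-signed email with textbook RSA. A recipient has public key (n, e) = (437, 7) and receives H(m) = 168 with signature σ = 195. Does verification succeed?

passes

σ^2 ≡ 195^2 = 38025 ≡ 6
σ^4 ≡ 6^2 = 36
7 = 4 + 2 + 1, so σ^7 ≡ 36·6·195 ≡ 168 (mod 437)
168 = H(m), so the signature checks out.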